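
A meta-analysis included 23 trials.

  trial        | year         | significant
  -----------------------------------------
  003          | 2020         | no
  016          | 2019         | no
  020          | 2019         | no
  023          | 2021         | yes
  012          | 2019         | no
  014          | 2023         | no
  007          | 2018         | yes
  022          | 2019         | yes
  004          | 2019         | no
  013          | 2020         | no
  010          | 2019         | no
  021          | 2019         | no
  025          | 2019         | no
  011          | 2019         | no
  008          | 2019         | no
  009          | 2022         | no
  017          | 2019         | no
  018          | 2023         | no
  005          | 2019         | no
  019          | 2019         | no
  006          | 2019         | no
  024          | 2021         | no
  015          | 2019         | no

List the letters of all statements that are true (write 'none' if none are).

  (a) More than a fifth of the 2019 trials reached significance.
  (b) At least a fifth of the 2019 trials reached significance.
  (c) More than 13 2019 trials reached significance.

|A| = 15, |A ∩ B| = 1, |A ∖ B| = 14.
(a) |A ∩ B| / |A| > 1/5: fails.
(b) |A ∩ B| / |A| ≥ 1/5: fails.
(c) |A ∩ B| > 13: fails.

none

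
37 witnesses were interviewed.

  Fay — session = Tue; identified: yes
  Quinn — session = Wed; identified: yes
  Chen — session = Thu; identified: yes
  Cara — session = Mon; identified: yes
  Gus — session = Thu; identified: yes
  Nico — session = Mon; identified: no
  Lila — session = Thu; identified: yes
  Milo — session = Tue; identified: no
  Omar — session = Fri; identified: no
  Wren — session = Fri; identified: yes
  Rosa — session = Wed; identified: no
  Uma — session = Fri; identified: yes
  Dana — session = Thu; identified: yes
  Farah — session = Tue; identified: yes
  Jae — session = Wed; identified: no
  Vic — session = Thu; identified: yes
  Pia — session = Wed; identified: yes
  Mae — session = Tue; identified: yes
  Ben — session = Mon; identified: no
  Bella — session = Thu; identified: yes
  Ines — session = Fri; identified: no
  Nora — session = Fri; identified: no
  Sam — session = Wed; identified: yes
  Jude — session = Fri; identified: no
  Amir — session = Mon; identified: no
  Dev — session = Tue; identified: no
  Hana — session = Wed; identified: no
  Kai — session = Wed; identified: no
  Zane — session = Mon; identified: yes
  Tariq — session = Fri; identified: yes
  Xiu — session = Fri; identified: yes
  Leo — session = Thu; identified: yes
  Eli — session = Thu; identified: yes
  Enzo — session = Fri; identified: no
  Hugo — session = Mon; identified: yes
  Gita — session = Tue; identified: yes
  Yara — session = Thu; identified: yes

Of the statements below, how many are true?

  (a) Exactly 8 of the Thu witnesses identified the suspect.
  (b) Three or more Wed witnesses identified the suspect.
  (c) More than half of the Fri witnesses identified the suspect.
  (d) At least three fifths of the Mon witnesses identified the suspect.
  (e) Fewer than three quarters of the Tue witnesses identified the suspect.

2

(a) Thu: |A| = 9, |A ∩ B| = 9; needs |A ∩ B| = 8 — false.
(b) Wed: |A| = 7, |A ∩ B| = 3; needs |A ∩ B| ≥ 3 — true.
(c) Fri: |A| = 9, |A ∩ B| = 4; needs |A ∩ B| > |A ∖ B| — false.
(d) Mon: |A| = 6, |A ∩ B| = 3; needs |A ∩ B| / |A| ≥ 3/5 — false.
(e) Tue: |A| = 6, |A ∩ B| = 4; needs |A ∩ B| / |A| < 3/4 — true.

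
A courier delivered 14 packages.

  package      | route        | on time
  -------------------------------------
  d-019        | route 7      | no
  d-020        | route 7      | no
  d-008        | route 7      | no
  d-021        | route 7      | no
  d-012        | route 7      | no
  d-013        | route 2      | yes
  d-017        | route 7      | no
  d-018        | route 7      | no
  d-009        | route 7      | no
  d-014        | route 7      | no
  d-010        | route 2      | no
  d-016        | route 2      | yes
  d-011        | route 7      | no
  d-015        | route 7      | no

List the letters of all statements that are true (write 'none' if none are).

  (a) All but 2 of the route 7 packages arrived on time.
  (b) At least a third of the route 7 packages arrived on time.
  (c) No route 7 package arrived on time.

|A| = 11, |A ∩ B| = 0, |A ∖ B| = 11.
(a) |A ∖ B| = 2: fails.
(b) |A ∩ B| / |A| ≥ 1/3: fails.
(c) A ∩ B = ∅ (|A ∩ B| = 0): holds.

(c)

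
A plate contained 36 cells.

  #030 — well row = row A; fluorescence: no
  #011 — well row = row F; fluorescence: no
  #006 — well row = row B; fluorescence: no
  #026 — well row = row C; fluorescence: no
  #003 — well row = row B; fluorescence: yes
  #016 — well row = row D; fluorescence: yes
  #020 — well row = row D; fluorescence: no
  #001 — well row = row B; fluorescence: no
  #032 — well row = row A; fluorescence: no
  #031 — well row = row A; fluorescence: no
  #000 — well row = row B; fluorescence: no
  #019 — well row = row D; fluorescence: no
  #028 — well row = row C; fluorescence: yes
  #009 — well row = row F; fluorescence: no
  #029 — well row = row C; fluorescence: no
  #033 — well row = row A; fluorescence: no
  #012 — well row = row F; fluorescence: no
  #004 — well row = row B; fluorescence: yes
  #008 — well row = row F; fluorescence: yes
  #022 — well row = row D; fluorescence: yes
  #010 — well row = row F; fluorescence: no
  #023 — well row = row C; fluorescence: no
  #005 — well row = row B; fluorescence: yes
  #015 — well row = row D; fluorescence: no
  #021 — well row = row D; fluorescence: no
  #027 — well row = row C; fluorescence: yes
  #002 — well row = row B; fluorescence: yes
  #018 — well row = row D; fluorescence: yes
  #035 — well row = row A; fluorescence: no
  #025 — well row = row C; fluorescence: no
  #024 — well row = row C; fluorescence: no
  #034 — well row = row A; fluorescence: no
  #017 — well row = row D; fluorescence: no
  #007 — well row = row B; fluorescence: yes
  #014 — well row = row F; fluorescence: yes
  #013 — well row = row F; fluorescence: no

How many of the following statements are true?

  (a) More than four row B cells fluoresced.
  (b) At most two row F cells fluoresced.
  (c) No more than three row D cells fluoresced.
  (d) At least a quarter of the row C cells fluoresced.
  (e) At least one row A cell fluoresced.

(a) row B: |A| = 8, |A ∩ B| = 5; needs |A ∩ B| > 4 — true.
(b) row F: |A| = 7, |A ∩ B| = 2; needs |A ∩ B| ≤ 2 — true.
(c) row D: |A| = 8, |A ∩ B| = 3; needs |A ∩ B| ≤ 3 — true.
(d) row C: |A| = 7, |A ∩ B| = 2; needs |A ∩ B| / |A| ≥ 1/4 — true.
(e) row A: |A| = 6, |A ∩ B| = 0; needs A ∩ B ≠ ∅ (|A ∩ B| ≥ 1) — false.

4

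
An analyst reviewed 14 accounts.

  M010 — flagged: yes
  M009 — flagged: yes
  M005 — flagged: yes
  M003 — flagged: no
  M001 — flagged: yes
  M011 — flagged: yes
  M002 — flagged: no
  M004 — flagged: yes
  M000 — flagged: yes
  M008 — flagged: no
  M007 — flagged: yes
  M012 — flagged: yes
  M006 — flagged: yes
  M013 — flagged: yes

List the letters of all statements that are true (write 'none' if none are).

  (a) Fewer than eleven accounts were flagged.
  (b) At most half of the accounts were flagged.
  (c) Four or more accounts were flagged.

|A| = 14, |A ∩ B| = 11, |A ∖ B| = 3.
(a) |A ∩ B| < 11: fails.
(b) |A ∩ B| ≤ |A ∖ B|: fails.
(c) |A ∩ B| ≥ 4: holds.

(c)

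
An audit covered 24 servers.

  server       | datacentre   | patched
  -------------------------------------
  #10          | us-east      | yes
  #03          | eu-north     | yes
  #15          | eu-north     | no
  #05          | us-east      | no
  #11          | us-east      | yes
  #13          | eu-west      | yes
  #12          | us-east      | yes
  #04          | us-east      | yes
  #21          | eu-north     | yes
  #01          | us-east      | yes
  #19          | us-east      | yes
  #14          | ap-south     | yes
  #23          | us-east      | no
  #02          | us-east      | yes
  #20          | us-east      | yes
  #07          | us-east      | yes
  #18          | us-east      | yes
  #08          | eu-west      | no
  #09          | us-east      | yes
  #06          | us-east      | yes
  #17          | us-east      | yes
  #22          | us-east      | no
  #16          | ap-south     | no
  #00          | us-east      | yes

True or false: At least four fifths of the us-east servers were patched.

'At least four fifths of the us-east servers were patched' holds iff |A ∩ B| / |A| ≥ 4/5.
|A| = 17, |A ∩ B| = 14, |A ∖ B| = 3.
|A ∩ B|/|A| = 14/17, so the statement is true.

True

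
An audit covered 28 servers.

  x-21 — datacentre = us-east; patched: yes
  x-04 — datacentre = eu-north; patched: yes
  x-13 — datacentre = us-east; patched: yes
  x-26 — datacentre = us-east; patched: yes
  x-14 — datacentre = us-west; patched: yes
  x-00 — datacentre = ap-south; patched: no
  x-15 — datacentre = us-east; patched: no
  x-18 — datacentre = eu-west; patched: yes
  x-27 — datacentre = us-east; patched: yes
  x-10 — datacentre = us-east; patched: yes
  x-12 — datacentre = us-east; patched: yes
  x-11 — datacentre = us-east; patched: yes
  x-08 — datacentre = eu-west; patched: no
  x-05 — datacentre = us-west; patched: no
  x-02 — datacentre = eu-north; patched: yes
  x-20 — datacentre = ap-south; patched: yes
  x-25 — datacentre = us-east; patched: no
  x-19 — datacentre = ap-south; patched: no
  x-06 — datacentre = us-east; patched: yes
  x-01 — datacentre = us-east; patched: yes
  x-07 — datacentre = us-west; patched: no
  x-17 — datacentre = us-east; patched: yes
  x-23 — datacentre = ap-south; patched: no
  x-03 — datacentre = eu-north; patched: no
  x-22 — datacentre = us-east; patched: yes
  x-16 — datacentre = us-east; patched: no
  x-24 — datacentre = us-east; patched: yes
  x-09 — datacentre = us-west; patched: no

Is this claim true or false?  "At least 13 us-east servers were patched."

False

'At least 13 us-east servers were patched' holds iff |A ∩ B| ≥ 13.
|A| = 15, |A ∩ B| = 12, |A ∖ B| = 3.
|A ∩ B| = 12, so the statement is false.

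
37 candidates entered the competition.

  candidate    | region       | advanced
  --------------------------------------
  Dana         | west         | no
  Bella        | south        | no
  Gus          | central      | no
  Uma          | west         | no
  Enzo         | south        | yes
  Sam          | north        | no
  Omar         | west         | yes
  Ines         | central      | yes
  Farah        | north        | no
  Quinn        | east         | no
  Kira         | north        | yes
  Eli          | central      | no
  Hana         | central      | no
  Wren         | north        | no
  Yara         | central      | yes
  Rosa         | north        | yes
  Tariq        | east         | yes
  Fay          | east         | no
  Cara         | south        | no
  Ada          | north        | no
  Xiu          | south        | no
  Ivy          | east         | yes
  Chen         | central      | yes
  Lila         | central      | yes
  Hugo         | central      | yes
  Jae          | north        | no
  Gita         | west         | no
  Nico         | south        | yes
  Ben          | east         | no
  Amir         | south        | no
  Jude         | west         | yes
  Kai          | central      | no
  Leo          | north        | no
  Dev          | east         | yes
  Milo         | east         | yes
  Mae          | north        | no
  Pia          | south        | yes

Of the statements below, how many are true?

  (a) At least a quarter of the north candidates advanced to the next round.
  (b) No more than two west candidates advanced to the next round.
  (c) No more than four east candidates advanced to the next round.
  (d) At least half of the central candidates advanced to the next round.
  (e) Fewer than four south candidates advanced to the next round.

4

(a) north: |A| = 9, |A ∩ B| = 2; needs |A ∩ B| / |A| ≥ 1/4 — false.
(b) west: |A| = 5, |A ∩ B| = 2; needs |A ∩ B| ≤ 2 — true.
(c) east: |A| = 7, |A ∩ B| = 4; needs |A ∩ B| ≤ 4 — true.
(d) central: |A| = 9, |A ∩ B| = 5; needs |A ∩ B| ≥ |A ∖ B| — true.
(e) south: |A| = 7, |A ∩ B| = 3; needs |A ∩ B| < 4 — true.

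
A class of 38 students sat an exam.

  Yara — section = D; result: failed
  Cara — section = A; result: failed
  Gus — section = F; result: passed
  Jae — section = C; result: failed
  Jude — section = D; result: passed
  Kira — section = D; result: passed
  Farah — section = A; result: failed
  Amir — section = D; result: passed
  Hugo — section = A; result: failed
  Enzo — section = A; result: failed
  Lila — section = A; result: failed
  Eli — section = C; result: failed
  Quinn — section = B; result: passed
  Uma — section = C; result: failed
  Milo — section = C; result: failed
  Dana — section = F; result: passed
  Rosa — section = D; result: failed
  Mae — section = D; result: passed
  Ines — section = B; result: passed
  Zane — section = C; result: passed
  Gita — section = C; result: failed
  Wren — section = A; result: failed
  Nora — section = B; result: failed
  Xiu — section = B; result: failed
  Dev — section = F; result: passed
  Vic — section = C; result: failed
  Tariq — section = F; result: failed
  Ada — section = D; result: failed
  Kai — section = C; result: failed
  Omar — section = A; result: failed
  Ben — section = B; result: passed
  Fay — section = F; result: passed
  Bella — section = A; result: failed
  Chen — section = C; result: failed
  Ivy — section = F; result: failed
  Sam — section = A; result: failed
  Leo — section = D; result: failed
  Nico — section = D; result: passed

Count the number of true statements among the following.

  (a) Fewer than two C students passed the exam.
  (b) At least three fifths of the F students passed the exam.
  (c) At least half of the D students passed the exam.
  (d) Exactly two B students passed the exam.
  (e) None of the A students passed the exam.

(a) C: |A| = 9, |A ∩ B| = 1; needs |A ∩ B| < 2 — true.
(b) F: |A| = 6, |A ∩ B| = 4; needs |A ∩ B| / |A| ≥ 3/5 — true.
(c) D: |A| = 9, |A ∩ B| = 5; needs |A ∩ B| ≥ |A ∖ B| — true.
(d) B: |A| = 5, |A ∩ B| = 3; needs |A ∩ B| = 2 — false.
(e) A: |A| = 9, |A ∩ B| = 0; needs A ∩ B = ∅ (|A ∩ B| = 0) — true.

4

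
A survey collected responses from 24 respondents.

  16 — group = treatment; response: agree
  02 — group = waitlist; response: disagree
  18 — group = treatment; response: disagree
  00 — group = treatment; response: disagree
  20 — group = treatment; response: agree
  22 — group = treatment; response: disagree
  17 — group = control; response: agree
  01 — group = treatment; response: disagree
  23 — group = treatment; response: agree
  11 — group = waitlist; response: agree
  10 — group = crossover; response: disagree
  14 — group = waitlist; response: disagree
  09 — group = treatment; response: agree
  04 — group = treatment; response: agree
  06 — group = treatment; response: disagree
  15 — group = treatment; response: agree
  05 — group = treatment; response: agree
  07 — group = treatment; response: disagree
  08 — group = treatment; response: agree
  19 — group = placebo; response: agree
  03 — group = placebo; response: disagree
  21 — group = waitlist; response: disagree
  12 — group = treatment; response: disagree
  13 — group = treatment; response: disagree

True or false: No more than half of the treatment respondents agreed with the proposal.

True

The determiner here denotes the relation: |A ∩ B| ≤ |A ∖ B|.
|A| = 16, |A ∩ B| = 8, |A ∖ B| = 8.
8 = 8, so the statement is true.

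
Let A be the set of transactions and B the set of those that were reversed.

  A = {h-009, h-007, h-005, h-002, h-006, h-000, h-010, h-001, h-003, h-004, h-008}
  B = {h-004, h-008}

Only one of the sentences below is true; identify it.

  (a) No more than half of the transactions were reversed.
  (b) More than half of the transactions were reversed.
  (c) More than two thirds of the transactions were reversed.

|A| = 11, |A ∩ B| = 2, |A ∖ B| = 9.
(a) requires |A ∩ B| ≤ |A ∖ B|: true.
(b) requires |A ∩ B| > |A ∖ B|: false.
(c) requires |A ∩ B| / |A| > 2/3: false.

(a)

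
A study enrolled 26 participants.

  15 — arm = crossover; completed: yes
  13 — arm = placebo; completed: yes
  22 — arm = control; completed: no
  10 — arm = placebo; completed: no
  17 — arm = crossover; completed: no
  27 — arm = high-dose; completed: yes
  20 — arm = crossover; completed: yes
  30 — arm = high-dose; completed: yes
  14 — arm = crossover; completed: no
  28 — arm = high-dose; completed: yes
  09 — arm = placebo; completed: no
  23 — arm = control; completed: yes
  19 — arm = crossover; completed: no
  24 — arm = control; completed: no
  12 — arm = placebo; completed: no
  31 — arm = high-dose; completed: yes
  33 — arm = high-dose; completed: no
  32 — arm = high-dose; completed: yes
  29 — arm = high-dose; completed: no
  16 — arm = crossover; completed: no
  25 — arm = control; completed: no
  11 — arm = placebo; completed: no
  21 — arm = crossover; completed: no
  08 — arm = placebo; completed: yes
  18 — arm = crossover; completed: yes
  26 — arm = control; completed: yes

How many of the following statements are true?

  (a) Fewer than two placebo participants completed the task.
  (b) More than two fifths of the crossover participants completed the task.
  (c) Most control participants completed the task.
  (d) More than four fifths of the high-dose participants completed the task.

(a) placebo: |A| = 6, |A ∩ B| = 2; needs |A ∩ B| < 2 — false.
(b) crossover: |A| = 8, |A ∩ B| = 3; needs |A ∩ B| / |A| > 2/5 — false.
(c) control: |A| = 5, |A ∩ B| = 2; needs |A ∩ B| > |A ∖ B| — false.
(d) high-dose: |A| = 7, |A ∩ B| = 5; needs |A ∩ B| / |A| > 4/5 — false.

0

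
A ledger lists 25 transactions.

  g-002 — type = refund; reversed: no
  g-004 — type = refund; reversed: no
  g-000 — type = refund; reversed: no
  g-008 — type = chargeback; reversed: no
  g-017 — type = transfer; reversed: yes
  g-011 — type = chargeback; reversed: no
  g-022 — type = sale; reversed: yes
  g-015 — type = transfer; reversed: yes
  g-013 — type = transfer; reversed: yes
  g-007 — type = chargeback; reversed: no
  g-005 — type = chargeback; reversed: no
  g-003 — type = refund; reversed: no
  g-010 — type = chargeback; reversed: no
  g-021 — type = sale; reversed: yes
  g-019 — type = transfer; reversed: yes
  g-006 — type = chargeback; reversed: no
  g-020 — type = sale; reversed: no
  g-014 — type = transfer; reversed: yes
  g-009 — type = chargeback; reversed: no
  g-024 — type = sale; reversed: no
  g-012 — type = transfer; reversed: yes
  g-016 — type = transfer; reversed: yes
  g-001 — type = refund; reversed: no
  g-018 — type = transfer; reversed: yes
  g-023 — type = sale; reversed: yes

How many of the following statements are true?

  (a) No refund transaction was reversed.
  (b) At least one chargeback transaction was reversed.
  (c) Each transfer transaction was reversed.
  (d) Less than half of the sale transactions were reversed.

2

(a) refund: |A| = 5, |A ∩ B| = 0; needs A ∩ B = ∅ (|A ∩ B| = 0) — true.
(b) chargeback: |A| = 7, |A ∩ B| = 0; needs A ∩ B ≠ ∅ (|A ∩ B| ≥ 1) — false.
(c) transfer: |A| = 8, |A ∩ B| = 8; needs A ⊆ B, i.e. every element of A is in B (|A ∖ B| = 0) — true.
(d) sale: |A| = 5, |A ∩ B| = 3; needs |A ∩ B| < |A ∖ B| — false.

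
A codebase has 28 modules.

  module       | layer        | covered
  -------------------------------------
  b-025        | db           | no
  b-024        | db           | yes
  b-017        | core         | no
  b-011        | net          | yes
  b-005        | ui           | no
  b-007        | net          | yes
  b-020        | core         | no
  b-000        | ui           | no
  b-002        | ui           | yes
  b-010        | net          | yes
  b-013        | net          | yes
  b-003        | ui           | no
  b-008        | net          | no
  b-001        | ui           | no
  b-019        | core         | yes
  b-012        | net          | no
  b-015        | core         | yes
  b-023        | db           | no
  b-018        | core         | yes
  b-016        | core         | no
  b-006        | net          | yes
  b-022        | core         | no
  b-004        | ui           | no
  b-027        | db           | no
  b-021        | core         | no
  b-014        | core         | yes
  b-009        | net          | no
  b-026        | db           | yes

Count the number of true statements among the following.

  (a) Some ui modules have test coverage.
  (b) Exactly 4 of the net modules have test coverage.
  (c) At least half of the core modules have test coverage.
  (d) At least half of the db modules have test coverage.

(a) ui: |A| = 6, |A ∩ B| = 1; needs A ∩ B ≠ ∅ (|A ∩ B| ≥ 1) — true.
(b) net: |A| = 8, |A ∩ B| = 5; needs |A ∩ B| = 4 — false.
(c) core: |A| = 9, |A ∩ B| = 4; needs |A ∩ B| ≥ |A ∖ B| — false.
(d) db: |A| = 5, |A ∩ B| = 2; needs |A ∩ B| ≥ |A ∖ B| — false.

1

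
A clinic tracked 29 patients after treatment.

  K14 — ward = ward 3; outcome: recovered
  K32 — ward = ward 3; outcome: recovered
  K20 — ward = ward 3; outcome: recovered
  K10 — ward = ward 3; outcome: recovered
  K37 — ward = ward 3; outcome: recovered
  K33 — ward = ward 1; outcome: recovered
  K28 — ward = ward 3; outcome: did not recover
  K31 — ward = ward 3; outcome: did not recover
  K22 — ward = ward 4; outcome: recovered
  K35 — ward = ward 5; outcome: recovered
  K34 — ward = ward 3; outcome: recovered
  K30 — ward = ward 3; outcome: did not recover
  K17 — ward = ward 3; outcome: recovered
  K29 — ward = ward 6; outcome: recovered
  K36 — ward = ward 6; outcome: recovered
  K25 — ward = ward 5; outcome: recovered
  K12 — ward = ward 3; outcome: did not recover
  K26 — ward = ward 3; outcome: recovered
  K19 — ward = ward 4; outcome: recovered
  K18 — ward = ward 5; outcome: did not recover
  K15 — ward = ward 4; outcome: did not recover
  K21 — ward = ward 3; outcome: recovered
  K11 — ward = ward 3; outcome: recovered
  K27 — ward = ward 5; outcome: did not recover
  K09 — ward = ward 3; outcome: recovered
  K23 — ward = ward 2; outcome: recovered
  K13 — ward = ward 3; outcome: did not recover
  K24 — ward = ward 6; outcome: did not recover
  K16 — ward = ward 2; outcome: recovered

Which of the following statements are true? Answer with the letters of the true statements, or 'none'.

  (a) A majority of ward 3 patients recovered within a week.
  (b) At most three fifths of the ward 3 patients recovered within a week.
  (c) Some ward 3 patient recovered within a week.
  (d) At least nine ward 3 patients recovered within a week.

|A| = 16, |A ∩ B| = 11, |A ∖ B| = 5.
(a) |A ∩ B| > |A ∖ B|: holds.
(b) |A ∩ B| / |A| ≤ 3/5: fails.
(c) A ∩ B ≠ ∅ (|A ∩ B| ≥ 1): holds.
(d) |A ∩ B| ≥ 9: holds.

(a), (c), (d)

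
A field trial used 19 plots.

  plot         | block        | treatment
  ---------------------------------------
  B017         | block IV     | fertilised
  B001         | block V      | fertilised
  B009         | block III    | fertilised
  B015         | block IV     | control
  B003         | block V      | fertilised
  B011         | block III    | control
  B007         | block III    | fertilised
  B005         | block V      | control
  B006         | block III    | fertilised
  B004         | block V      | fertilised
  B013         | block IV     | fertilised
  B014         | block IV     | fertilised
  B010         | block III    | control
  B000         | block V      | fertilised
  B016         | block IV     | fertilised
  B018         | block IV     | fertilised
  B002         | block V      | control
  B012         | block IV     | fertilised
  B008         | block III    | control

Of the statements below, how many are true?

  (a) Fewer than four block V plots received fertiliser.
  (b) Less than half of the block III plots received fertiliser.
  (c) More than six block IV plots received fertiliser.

0

(a) block V: |A| = 6, |A ∩ B| = 4; needs |A ∩ B| < 4 — false.
(b) block III: |A| = 6, |A ∩ B| = 3; needs |A ∩ B| < |A ∖ B| — false.
(c) block IV: |A| = 7, |A ∩ B| = 6; needs |A ∩ B| > 6 — false.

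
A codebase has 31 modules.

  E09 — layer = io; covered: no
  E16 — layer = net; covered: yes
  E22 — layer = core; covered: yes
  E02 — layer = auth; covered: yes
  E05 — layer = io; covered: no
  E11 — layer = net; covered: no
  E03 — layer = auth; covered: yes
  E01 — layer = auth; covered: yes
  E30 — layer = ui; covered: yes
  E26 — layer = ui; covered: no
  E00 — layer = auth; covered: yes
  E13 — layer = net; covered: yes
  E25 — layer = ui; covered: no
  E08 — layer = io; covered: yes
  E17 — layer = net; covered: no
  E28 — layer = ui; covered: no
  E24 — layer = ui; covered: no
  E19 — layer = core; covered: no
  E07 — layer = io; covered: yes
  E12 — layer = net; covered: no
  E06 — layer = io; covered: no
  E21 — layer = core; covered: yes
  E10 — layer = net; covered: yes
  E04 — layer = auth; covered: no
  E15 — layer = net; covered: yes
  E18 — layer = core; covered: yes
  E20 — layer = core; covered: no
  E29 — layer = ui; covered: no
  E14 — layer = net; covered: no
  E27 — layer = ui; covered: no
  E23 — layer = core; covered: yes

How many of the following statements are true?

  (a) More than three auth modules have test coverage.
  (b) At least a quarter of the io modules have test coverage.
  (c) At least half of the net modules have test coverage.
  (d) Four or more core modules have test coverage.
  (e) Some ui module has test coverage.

(a) auth: |A| = 5, |A ∩ B| = 4; needs |A ∩ B| > 3 — true.
(b) io: |A| = 5, |A ∩ B| = 2; needs |A ∩ B| / |A| ≥ 1/4 — true.
(c) net: |A| = 8, |A ∩ B| = 4; needs |A ∩ B| ≥ |A ∖ B| — true.
(d) core: |A| = 6, |A ∩ B| = 4; needs |A ∩ B| ≥ 4 — true.
(e) ui: |A| = 7, |A ∩ B| = 1; needs A ∩ B ≠ ∅ (|A ∩ B| ≥ 1) — true.

5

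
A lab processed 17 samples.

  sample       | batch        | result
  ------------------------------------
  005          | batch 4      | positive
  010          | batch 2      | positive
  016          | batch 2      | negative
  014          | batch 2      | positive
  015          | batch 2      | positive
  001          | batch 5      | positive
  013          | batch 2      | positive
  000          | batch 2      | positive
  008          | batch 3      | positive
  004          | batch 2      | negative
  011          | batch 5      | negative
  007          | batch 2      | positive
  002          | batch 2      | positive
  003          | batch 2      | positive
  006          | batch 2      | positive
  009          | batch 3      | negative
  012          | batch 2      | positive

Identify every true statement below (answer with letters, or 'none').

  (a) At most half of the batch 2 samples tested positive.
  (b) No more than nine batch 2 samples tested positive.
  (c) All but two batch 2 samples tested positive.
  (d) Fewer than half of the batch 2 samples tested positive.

(c)

|A| = 12, |A ∩ B| = 10, |A ∖ B| = 2.
(a) |A ∩ B| ≤ |A ∖ B|: fails.
(b) |A ∩ B| ≤ 9: fails.
(c) |A ∖ B| = 2: holds.
(d) |A ∩ B| < |A ∖ B|: fails.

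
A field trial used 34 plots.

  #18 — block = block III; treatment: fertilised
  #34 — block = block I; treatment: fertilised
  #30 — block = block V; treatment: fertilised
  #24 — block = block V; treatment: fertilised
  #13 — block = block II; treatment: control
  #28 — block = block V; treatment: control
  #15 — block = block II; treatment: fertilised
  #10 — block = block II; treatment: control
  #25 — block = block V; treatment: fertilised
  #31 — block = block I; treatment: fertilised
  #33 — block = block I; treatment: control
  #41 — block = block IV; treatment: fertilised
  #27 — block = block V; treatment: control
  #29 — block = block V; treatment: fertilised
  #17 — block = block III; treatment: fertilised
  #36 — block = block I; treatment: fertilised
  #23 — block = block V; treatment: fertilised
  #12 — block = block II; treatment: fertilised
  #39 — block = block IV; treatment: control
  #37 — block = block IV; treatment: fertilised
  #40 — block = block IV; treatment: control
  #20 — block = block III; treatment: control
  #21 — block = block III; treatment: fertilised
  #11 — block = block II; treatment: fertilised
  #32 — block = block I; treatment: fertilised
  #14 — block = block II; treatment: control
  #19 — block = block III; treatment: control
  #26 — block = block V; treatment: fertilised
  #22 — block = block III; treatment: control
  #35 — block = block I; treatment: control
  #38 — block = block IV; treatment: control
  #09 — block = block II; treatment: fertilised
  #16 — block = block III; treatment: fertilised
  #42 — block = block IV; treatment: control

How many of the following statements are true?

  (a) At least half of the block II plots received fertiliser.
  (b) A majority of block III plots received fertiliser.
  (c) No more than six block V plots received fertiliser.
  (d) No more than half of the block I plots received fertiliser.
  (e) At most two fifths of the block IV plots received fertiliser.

4

(a) block II: |A| = 7, |A ∩ B| = 4; needs |A ∩ B| ≥ |A ∖ B| — true.
(b) block III: |A| = 7, |A ∩ B| = 4; needs |A ∩ B| > |A ∖ B| — true.
(c) block V: |A| = 8, |A ∩ B| = 6; needs |A ∩ B| ≤ 6 — true.
(d) block I: |A| = 6, |A ∩ B| = 4; needs |A ∩ B| ≤ |A ∖ B| — false.
(e) block IV: |A| = 6, |A ∩ B| = 2; needs |A ∩ B| / |A| ≤ 2/5 — true.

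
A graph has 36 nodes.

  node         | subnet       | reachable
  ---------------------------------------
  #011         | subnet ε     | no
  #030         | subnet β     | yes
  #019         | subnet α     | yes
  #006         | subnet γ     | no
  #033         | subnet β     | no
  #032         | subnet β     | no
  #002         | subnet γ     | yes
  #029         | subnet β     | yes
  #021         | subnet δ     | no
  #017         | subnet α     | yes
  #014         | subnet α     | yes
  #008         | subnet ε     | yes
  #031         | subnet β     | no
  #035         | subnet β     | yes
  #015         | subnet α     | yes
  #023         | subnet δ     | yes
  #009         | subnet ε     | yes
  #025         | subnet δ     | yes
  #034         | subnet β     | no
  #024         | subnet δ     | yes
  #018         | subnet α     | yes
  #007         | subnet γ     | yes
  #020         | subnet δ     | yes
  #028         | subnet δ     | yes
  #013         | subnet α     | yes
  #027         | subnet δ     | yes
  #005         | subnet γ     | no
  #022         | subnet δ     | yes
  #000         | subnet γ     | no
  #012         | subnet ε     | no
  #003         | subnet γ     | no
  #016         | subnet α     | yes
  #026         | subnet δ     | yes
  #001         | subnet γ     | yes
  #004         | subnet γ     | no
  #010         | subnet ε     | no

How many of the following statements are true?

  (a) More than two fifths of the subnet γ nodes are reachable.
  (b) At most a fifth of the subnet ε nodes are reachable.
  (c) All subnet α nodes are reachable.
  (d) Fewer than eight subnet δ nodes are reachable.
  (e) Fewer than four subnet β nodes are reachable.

(a) subnet γ: |A| = 8, |A ∩ B| = 3; needs |A ∩ B| / |A| > 2/5 — false.
(b) subnet ε: |A| = 5, |A ∩ B| = 2; needs |A ∩ B| / |A| ≤ 1/5 — false.
(c) subnet α: |A| = 7, |A ∩ B| = 7; needs A ⊆ B, i.e. every element of A is in B (|A ∖ B| = 0) — true.
(d) subnet δ: |A| = 9, |A ∩ B| = 8; needs |A ∩ B| < 8 — false.
(e) subnet β: |A| = 7, |A ∩ B| = 3; needs |A ∩ B| < 4 — true.

2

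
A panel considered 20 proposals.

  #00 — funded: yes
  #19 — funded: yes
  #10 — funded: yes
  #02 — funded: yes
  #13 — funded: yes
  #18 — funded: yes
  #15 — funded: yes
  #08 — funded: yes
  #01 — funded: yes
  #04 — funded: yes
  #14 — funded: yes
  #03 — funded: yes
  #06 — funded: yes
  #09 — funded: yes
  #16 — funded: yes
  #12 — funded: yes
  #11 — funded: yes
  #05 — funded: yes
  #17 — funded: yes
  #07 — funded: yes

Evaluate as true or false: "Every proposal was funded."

True

'Every proposal was funded' holds iff A ⊆ B, i.e. every element of A is in B (|A ∖ B| = 0).
|A| = 20, |A ∩ B| = 20, |A ∖ B| = 0.
So the statement is true.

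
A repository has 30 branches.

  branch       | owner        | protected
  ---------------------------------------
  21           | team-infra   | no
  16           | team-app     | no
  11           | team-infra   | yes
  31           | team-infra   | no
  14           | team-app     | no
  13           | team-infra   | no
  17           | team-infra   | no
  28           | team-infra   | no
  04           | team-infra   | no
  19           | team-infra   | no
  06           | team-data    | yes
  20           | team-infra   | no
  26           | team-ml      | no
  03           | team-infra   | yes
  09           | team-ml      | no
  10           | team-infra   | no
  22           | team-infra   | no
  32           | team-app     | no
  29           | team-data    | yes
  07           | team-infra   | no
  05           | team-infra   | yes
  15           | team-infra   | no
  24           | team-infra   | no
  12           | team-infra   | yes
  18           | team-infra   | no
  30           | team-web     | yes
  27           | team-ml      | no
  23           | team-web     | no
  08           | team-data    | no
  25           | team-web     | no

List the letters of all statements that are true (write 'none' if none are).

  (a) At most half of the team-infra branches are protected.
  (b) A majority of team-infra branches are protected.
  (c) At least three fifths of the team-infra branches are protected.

(a)

|A| = 18, |A ∩ B| = 4, |A ∖ B| = 14.
(a) |A ∩ B| ≤ |A ∖ B|: holds.
(b) |A ∩ B| > |A ∖ B|: fails.
(c) |A ∩ B| / |A| ≥ 3/5: fails.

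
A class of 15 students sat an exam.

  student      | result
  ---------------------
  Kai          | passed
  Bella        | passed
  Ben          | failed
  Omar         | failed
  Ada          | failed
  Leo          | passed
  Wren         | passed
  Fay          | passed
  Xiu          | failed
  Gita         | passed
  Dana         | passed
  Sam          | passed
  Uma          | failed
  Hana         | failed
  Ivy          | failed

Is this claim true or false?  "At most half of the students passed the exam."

False

Truth condition: |A ∩ B| ≤ |A ∖ B|.
|A| = 15, |A ∩ B| = 8, |A ∖ B| = 7.
8 > 7, so the statement is false.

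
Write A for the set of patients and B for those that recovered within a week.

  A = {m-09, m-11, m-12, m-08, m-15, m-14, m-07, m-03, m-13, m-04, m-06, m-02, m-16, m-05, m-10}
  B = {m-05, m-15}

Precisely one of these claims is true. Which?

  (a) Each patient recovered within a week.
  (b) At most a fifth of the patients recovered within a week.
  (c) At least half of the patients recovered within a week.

(b)

|A| = 15, |A ∩ B| = 2, |A ∖ B| = 13.
(a) requires A ⊆ B, i.e. every element of A is in B (|A ∖ B| = 0): false.
(b) requires |A ∩ B| / |A| ≤ 1/5: true.
(c) requires |A ∩ B| ≥ |A ∖ B|: false.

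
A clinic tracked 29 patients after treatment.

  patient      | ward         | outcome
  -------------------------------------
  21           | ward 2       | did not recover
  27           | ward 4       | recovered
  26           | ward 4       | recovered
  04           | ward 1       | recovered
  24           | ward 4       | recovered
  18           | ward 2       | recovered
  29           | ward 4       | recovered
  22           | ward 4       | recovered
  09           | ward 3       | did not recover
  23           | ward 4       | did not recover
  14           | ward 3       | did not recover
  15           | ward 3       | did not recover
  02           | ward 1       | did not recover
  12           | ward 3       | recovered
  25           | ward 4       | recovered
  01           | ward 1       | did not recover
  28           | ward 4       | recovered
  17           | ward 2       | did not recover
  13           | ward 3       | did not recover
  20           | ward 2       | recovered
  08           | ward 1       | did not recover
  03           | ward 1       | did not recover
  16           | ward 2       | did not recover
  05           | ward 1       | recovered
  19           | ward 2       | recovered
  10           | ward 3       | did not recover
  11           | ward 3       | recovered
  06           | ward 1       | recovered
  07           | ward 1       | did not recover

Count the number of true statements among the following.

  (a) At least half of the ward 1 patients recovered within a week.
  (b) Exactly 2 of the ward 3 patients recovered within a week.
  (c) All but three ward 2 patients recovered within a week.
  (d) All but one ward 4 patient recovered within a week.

3

(a) ward 1: |A| = 8, |A ∩ B| = 3; needs |A ∩ B| ≥ |A ∖ B| — false.
(b) ward 3: |A| = 7, |A ∩ B| = 2; needs |A ∩ B| = 2 — true.
(c) ward 2: |A| = 6, |A ∩ B| = 3; needs |A ∖ B| = 3 — true.
(d) ward 4: |A| = 8, |A ∩ B| = 7; needs |A ∖ B| = 1 — true.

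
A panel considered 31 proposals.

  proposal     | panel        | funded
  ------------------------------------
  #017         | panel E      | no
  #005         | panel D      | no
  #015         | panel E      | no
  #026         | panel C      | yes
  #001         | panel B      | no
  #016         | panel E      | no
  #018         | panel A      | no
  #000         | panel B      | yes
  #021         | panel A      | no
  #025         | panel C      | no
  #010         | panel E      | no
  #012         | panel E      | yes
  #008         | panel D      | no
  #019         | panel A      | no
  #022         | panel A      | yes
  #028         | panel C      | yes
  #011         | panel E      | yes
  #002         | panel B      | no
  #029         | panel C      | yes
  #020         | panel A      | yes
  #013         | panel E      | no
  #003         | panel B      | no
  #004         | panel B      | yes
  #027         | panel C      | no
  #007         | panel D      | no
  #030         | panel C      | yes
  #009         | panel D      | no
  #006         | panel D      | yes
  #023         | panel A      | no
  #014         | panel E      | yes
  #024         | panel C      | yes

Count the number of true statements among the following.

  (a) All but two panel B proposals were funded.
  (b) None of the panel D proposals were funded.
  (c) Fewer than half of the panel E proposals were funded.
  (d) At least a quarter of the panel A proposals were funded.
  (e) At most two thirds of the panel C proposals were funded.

(a) panel B: |A| = 5, |A ∩ B| = 2; needs |A ∖ B| = 2 — false.
(b) panel D: |A| = 5, |A ∩ B| = 1; needs A ∩ B = ∅ (|A ∩ B| = 0) — false.
(c) panel E: |A| = 8, |A ∩ B| = 3; needs |A ∩ B| < |A ∖ B| — true.
(d) panel A: |A| = 6, |A ∩ B| = 2; needs |A ∩ B| / |A| ≥ 1/4 — true.
(e) panel C: |A| = 7, |A ∩ B| = 5; needs |A ∩ B| / |A| ≤ 2/3 — false.

2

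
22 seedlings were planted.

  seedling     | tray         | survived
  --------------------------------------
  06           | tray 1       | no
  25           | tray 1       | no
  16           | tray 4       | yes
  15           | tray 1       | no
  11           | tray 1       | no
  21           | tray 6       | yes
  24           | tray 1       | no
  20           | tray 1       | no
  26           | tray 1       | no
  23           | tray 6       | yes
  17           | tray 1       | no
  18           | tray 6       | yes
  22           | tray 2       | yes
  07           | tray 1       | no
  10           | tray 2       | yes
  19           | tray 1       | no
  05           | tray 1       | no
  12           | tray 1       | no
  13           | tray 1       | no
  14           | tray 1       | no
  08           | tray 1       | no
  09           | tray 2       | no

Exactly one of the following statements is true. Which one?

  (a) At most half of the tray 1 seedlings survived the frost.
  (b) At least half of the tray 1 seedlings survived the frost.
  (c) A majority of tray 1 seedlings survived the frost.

|A| = 15, |A ∩ B| = 0, |A ∖ B| = 15.
(a) requires |A ∩ B| ≤ |A ∖ B|: true.
(b) requires |A ∩ B| ≥ |A ∖ B|: false.
(c) requires |A ∩ B| > |A ∖ B|: false.

(a)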